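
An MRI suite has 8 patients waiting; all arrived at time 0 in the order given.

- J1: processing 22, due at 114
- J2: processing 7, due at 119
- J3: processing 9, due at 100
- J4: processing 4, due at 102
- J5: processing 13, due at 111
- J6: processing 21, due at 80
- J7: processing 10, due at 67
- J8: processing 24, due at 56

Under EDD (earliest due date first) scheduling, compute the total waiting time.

429

EDD (increasing due date): J8 J7 J6 J3 J4 J5 J1 J2.
J8: waits 0, runs 0→24
J7: waits 24, runs 24→34
J6: waits 34, runs 34→55
J3: waits 55, runs 55→64
J4: waits 64, runs 64→68
J5: waits 68, runs 68→81
J1: waits 81, runs 81→103
J2: waits 103, runs 103→110
Sum = 0+24+34+55+64+68+81+103 = 429.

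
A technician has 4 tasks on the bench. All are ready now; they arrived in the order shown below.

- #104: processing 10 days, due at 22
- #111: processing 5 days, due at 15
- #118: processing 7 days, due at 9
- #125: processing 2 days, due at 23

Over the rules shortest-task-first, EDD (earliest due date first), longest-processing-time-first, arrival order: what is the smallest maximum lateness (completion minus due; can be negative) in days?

SPT (increasing processing time): #125 #111 #118 #104.
#125: 0→2, due 23, lateness -21
#111: 2→7, due 15, lateness -8
#118: 7→14, due 9, lateness 5
#104: 14→24, due 22, lateness 2
Maximum = 5.
EDD (increasing due date): #118 #111 #104 #125.
#118: 0→7, due 9, lateness -2
#111: 7→12, due 15, lateness -3
#104: 12→22, due 22, lateness 0
#125: 22→24, due 23, lateness 1
Maximum = 1.
LPT (decreasing processing time): #104 #118 #111 #125.
#104: 0→10, due 22, lateness -12
#118: 10→17, due 9, lateness 8
#111: 17→22, due 15, lateness 7
#125: 22→24, due 23, lateness 1
Maximum = 8.
FIFO (arrival order): #104 #111 #118 #125.
#104: 0→10, due 22, lateness -12
#111: 10→15, due 15, lateness 0
#118: 15→22, due 9, lateness 13
#125: 22→24, due 23, lateness 1
Maximum = 13.
SPT 5, EDD 1, LPT 8, FIFO 13 → minimum 1.

1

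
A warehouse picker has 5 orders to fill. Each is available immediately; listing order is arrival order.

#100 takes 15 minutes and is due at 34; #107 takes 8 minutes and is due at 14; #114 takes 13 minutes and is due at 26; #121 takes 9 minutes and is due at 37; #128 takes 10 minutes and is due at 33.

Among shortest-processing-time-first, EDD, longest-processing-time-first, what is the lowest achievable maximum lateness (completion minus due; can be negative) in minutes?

SPT (increasing processing time): #107 #121 #128 #114 #100.
#107: 0→8, due 14, lateness -6
#121: 8→17, due 37, lateness -20
#128: 17→27, due 33, lateness -6
#114: 27→40, due 26, lateness 14
#100: 40→55, due 34, lateness 21
Maximum = 21.
EDD (increasing due date): #107 #114 #128 #100 #121.
#107: 0→8, due 14, lateness -6
#114: 8→21, due 26, lateness -5
#128: 21→31, due 33, lateness -2
#100: 31→46, due 34, lateness 12
#121: 46→55, due 37, lateness 18
Maximum = 18.
LPT (decreasing processing time): #100 #114 #128 #121 #107.
#100: 0→15, due 34, lateness -19
#114: 15→28, due 26, lateness 2
#128: 28→38, due 33, lateness 5
#121: 38→47, due 37, lateness 10
#107: 47→55, due 14, lateness 41
Maximum = 41.
SPT 21, EDD 18, LPT 41 → minimum 18.

18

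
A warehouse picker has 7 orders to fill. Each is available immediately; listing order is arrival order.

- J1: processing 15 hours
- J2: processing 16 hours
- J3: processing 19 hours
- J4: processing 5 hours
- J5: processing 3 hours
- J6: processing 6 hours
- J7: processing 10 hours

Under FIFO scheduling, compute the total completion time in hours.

FIFO (arrival order): J1 J2 J3 J4 J5 J6 J7.
J1: 0→15
J2: 15→31
J3: 31→50
J4: 50→55
J5: 55→58
J6: 58→64
J7: 64→74
Sum = 15+31+50+55+58+64+74 = 347.

347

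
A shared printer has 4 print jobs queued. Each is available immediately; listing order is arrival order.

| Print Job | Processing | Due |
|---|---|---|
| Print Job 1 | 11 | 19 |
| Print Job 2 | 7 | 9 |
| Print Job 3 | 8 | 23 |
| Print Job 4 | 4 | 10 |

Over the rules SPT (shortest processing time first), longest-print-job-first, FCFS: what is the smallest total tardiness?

13

SPT (increasing processing time): Print Job 4 Print Job 2 Print Job 3 Print Job 1.
Print Job 4: 0→4, due 10, tardiness 0
Print Job 2: 4→11, due 9, tardiness 2
Print Job 3: 11→19, due 23, tardiness 0
Print Job 1: 19→30, due 19, tardiness 11
Sum = 0+2+0+11 = 13.
LPT (decreasing processing time): Print Job 1 Print Job 3 Print Job 2 Print Job 4.
Print Job 1: 0→11, due 19, tardiness 0
Print Job 3: 11→19, due 23, tardiness 0
Print Job 2: 19→26, due 9, tardiness 17
Print Job 4: 26→30, due 10, tardiness 20
Sum = 0+0+17+20 = 37.
FIFO (arrival order): Print Job 1 Print Job 2 Print Job 3 Print Job 4.
Print Job 1: 0→11, due 19, tardiness 0
Print Job 2: 11→18, due 9, tardiness 9
Print Job 3: 18→26, due 23, tardiness 3
Print Job 4: 26→30, due 10, tardiness 20
Sum = 0+9+3+20 = 32.
SPT 13, LPT 37, FIFO 32 → minimum 13.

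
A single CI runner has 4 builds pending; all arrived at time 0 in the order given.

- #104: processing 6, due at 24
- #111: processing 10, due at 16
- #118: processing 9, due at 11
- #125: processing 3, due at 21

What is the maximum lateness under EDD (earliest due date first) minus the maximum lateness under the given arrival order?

-10

EDD (increasing due date): #118 #111 #125 #104.
#118: 0→9, due 11, lateness -2
#111: 9→19, due 16, lateness 3
#125: 19→22, due 21, lateness 1
#104: 22→28, due 24, lateness 4
Maximum = 4.
FIFO (arrival order): #104 #111 #118 #125.
#104: 0→6, due 24, lateness -18
#111: 6→16, due 16, lateness 0
#118: 16→25, due 11, lateness 14
#125: 25→28, due 21, lateness 7
Maximum = 14.
Difference = 4 − 14 = -10.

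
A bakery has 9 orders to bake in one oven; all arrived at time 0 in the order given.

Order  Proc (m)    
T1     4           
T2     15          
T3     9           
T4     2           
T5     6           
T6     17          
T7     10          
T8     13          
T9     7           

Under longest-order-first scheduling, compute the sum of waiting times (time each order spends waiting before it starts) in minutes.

442

LPT (decreasing processing time): T6 T2 T8 T7 T3 T9 T5 T1 T4.
T6: waits 0, runs 0→17
T2: waits 17, runs 17→32
T8: waits 32, runs 32→45
T7: waits 45, runs 45→55
T3: waits 55, runs 55→64
T9: waits 64, runs 64→71
T5: waits 71, runs 71→77
T1: waits 77, runs 77→81
T4: waits 81, runs 81→83
Sum = 0+17+32+45+55+64+71+77+81 = 442.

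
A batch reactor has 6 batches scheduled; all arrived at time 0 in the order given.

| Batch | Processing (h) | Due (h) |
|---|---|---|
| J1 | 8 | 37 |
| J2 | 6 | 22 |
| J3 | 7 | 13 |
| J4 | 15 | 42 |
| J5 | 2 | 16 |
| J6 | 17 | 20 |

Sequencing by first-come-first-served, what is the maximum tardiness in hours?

35

FIFO (arrival order): J1 J2 J3 J4 J5 J6.
J1: 0→8, due 37, tardiness 0
J2: 8→14, due 22, tardiness 0
J3: 14→21, due 13, tardiness 8
J4: 21→36, due 42, tardiness 0
J5: 36→38, due 16, tardiness 22
J6: 38→55, due 20, tardiness 35
Maximum = 35.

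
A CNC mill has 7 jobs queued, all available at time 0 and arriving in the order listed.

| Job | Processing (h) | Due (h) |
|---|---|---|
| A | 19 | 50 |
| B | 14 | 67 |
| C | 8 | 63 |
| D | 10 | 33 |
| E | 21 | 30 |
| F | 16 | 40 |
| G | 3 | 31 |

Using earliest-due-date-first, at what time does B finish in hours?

EDD (increasing due date): E G D F A C B.
E: 0→21
G: 21→24
D: 24→34
F: 34→50
A: 50→69
C: 69→77
B: 77→91

91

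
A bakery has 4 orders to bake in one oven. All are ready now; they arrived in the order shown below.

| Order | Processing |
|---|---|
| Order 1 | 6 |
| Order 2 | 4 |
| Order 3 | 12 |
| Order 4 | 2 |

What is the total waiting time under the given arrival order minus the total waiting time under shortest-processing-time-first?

FIFO (arrival order): Order 1 Order 2 Order 3 Order 4.
Order 1: waits 0, runs 0→6
Order 2: waits 6, runs 6→10
Order 3: waits 10, runs 10→22
Order 4: waits 22, runs 22→24
Sum = 0+6+10+22 = 38.
SPT (increasing processing time): Order 4 Order 2 Order 1 Order 3.
Order 4: waits 0, runs 0→2
Order 2: waits 2, runs 2→6
Order 1: waits 6, runs 6→12
Order 3: waits 12, runs 12→24
Sum = 0+2+6+12 = 20.
Difference = 38 − 20 = 18.

18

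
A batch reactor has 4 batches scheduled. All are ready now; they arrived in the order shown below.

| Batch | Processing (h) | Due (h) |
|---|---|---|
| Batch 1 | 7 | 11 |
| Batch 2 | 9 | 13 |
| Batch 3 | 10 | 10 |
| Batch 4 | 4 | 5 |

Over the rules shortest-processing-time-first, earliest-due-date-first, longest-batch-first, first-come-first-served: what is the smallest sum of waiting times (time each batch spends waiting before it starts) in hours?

35

SPT (increasing processing time): Batch 4 Batch 1 Batch 2 Batch 3.
Batch 4: waits 0, runs 0→4
Batch 1: waits 4, runs 4→11
Batch 2: waits 11, runs 11→20
Batch 3: waits 20, runs 20→30
Sum = 0+4+11+20 = 35.
EDD (increasing due date): Batch 4 Batch 3 Batch 1 Batch 2.
Batch 4: waits 0, runs 0→4
Batch 3: waits 4, runs 4→14
Batch 1: waits 14, runs 14→21
Batch 2: waits 21, runs 21→30
Sum = 0+4+14+21 = 39.
LPT (decreasing processing time): Batch 3 Batch 2 Batch 1 Batch 4.
Batch 3: waits 0, runs 0→10
Batch 2: waits 10, runs 10→19
Batch 1: waits 19, runs 19→26
Batch 4: waits 26, runs 26→30
Sum = 0+10+19+26 = 55.
FIFO (arrival order): Batch 1 Batch 2 Batch 3 Batch 4.
Batch 1: waits 0, runs 0→7
Batch 2: waits 7, runs 7→16
Batch 3: waits 16, runs 16→26
Batch 4: waits 26, runs 26→30
Sum = 0+7+16+26 = 49.
SPT 35, EDD 39, LPT 55, FIFO 49 → minimum 35.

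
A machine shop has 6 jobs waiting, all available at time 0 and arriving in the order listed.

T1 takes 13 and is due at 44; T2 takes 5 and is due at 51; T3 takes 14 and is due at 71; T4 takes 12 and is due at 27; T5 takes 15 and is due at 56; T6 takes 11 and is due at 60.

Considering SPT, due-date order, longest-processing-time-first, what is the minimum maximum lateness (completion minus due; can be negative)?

SPT (increasing processing time): T2 T6 T4 T1 T3 T5.
T2: 0→5, due 51, lateness -46
T6: 5→16, due 60, lateness -44
T4: 16→28, due 27, lateness 1
T1: 28→41, due 44, lateness -3
T3: 41→55, due 71, lateness -16
T5: 55→70, due 56, lateness 14
Maximum = 14.
EDD (increasing due date): T4 T1 T2 T5 T6 T3.
T4: 0→12, due 27, lateness -15
T1: 12→25, due 44, lateness -19
T2: 25→30, due 51, lateness -21
T5: 30→45, due 56, lateness -11
T6: 45→56, due 60, lateness -4
T3: 56→70, due 71, lateness -1
Maximum = -1.
LPT (decreasing processing time): T5 T3 T1 T4 T6 T2.
T5: 0→15, due 56, lateness -41
T3: 15→29, due 71, lateness -42
T1: 29→42, due 44, lateness -2
T4: 42→54, due 27, lateness 27
T6: 54→65, due 60, lateness 5
T2: 65→70, due 51, lateness 19
Maximum = 27.
SPT 14, EDD -1, LPT 27 → minimum -1.

-1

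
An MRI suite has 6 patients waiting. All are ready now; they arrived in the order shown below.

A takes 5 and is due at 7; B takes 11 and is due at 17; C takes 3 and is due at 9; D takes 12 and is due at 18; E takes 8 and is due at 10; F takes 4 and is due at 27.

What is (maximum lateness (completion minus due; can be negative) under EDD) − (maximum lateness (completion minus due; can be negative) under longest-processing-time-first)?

EDD (increasing due date): A C E B D F.
A: 0→5, due 7, lateness -2
C: 5→8, due 9, lateness -1
E: 8→16, due 10, lateness 6
B: 16→27, due 17, lateness 10
D: 27→39, due 18, lateness 21
F: 39→43, due 27, lateness 16
Maximum = 21.
LPT (decreasing processing time): D B E A F C.
D: 0→12, due 18, lateness -6
B: 12→23, due 17, lateness 6
E: 23→31, due 10, lateness 21
A: 31→36, due 7, lateness 29
F: 36→40, due 27, lateness 13
C: 40→43, due 9, lateness 34
Maximum = 34.
Difference = 21 − 34 = -13.

-13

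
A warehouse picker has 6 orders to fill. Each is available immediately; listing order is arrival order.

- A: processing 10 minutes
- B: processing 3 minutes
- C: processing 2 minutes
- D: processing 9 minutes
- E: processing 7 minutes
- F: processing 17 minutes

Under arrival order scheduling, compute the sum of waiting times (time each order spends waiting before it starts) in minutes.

93

FIFO (arrival order): A B C D E F.
A: waits 0, runs 0→10
B: waits 10, runs 10→13
C: waits 13, runs 13→15
D: waits 15, runs 15→24
E: waits 24, runs 24→31
F: waits 31, runs 31→48
Sum = 0+10+13+15+24+31 = 93.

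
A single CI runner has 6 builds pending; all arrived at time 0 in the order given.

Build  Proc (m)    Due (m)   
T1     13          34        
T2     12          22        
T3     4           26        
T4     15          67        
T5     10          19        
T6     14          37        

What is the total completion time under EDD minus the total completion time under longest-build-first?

-54

EDD (increasing due date): T5 T2 T3 T1 T6 T4.
T5: 0→10
T2: 10→22
T3: 22→26
T1: 26→39
T6: 39→53
T4: 53→68
Sum = 10+22+26+39+53+68 = 218.
LPT (decreasing processing time): T4 T6 T1 T2 T5 T3.
T4: 0→15
T6: 15→29
T1: 29→42
T2: 42→54
T5: 54→64
T3: 64→68
Sum = 15+29+42+54+64+68 = 272.
Difference = 218 − 272 = -54.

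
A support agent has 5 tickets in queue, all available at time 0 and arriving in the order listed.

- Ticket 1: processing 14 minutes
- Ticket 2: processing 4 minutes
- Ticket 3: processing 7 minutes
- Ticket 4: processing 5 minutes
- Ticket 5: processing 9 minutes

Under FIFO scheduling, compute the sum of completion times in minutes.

FIFO (arrival order): Ticket 1 Ticket 2 Ticket 3 Ticket 4 Ticket 5.
Ticket 1: 0→14
Ticket 2: 14→18
Ticket 3: 18→25
Ticket 4: 25→30
Ticket 5: 30→39
Sum = 14+18+25+30+39 = 126.

126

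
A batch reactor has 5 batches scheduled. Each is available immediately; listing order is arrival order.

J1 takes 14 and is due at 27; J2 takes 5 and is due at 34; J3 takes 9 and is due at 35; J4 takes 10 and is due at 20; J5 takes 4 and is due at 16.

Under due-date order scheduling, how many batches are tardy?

EDD (increasing due date): J5 J4 J1 J2 J3.
J5: 0→4, due 16, tardiness 0
J4: 4→14, due 20, tardiness 0
J1: 14→28, due 27, tardiness 1
J2: 28→33, due 34, tardiness 0
J3: 33→42, due 35, tardiness 7
Late batches: 2.

2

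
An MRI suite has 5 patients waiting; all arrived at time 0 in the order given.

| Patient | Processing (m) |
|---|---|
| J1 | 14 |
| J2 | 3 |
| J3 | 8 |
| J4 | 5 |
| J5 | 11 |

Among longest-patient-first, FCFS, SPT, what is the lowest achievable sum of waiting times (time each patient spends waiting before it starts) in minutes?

54

LPT (decreasing processing time): J1 J5 J3 J4 J2.
J1: waits 0, runs 0→14
J5: waits 14, runs 14→25
J3: waits 25, runs 25→33
J4: waits 33, runs 33→38
J2: waits 38, runs 38→41
Sum = 0+14+25+33+38 = 110.
FIFO (arrival order): J1 J2 J3 J4 J5.
J1: waits 0, runs 0→14
J2: waits 14, runs 14→17
J3: waits 17, runs 17→25
J4: waits 25, runs 25→30
J5: waits 30, runs 30→41
Sum = 0+14+17+25+30 = 86.
SPT (increasing processing time): J2 J4 J3 J5 J1.
J2: waits 0, runs 0→3
J4: waits 3, runs 3→8
J3: waits 8, runs 8→16
J5: waits 16, runs 16→27
J1: waits 27, runs 27→41
Sum = 0+3+8+16+27 = 54.
LPT 110, FIFO 86, SPT 54 → minimum 54.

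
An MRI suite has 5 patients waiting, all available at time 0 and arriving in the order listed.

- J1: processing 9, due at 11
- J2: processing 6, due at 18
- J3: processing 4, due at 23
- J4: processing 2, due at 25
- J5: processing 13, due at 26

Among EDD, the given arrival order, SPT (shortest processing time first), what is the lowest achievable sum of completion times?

EDD (increasing due date): J1 J2 J3 J4 J5.
J1: 0→9
J2: 9→15
J3: 15→19
J4: 19→21
J5: 21→34
Sum = 9+15+19+21+34 = 98.
FIFO (arrival order): J1 J2 J3 J4 J5.
J1: 0→9
J2: 9→15
J3: 15→19
J4: 19→21
J5: 21→34
Sum = 9+15+19+21+34 = 98.
SPT (increasing processing time): J4 J3 J2 J1 J5.
J4: 0→2
J3: 2→6
J2: 6→12
J1: 12→21
J5: 21→34
Sum = 2+6+12+21+34 = 75.
EDD 98, FIFO 98, SPT 75 → minimum 75.

75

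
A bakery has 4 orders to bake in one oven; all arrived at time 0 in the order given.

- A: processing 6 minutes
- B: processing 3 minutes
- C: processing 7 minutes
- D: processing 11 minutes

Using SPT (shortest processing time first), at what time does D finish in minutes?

27

SPT (increasing processing time): B A C D.
B: 0→3
A: 3→9
C: 9→16
D: 16→27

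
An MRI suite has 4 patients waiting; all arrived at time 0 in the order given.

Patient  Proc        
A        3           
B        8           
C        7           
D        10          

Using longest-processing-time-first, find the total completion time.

LPT (decreasing processing time): D B C A.
D: 0→10
B: 10→18
C: 18→25
A: 25→28
Sum = 10+18+25+28 = 81.

81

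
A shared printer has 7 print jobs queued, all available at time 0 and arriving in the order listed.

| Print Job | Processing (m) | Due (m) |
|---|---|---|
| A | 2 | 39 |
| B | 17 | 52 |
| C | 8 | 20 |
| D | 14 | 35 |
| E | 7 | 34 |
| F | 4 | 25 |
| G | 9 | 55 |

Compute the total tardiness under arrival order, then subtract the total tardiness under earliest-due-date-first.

FIFO (arrival order): A B C D E F G.
A: 0→2, due 39, tardiness 0
B: 2→19, due 52, tardiness 0
C: 19→27, due 20, tardiness 7
D: 27→41, due 35, tardiness 6
E: 41→48, due 34, tardiness 14
F: 48→52, due 25, tardiness 27
G: 52→61, due 55, tardiness 6
Sum = 0+0+7+6+14+27+6 = 60.
EDD (increasing due date): C F E D A B G.
C: 0→8, due 20, tardiness 0
F: 8→12, due 25, tardiness 0
E: 12→19, due 34, tardiness 0
D: 19→33, due 35, tardiness 0
A: 33→35, due 39, tardiness 0
B: 35→52, due 52, tardiness 0
G: 52→61, due 55, tardiness 6
Sum = 0+0+0+0+0+0+6 = 6.
Difference = 60 − 6 = 54.

54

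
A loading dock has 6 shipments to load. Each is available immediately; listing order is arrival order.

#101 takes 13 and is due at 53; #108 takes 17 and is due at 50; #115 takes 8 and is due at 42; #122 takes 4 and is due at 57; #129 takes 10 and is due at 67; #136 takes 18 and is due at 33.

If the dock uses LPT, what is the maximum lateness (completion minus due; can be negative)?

LPT (decreasing processing time): #136 #108 #101 #129 #115 #122.
#136: 0→18, due 33, lateness -15
#108: 18→35, due 50, lateness -15
#101: 35→48, due 53, lateness -5
#129: 48→58, due 67, lateness -9
#115: 58→66, due 42, lateness 24
#122: 66→70, due 57, lateness 13
Maximum = 24.

24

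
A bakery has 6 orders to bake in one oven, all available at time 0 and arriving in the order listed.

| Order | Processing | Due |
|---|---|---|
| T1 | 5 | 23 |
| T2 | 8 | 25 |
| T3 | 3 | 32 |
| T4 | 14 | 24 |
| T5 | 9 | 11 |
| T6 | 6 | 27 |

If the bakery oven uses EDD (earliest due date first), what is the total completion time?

EDD (increasing due date): T5 T1 T4 T2 T6 T3.
T5: 0→9
T1: 9→14
T4: 14→28
T2: 28→36
T6: 36→42
T3: 42→45
Sum = 9+14+28+36+42+45 = 174.

174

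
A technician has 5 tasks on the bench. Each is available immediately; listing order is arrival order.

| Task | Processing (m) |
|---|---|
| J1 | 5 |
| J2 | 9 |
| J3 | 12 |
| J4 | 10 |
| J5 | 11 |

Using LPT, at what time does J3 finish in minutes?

12

LPT (decreasing processing time): J3 J5 J4 J2 J1.
J3: 0→12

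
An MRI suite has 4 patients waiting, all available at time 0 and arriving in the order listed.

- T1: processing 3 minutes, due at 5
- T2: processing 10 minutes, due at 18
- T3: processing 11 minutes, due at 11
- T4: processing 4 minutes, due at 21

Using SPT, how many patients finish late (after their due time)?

1

SPT (increasing processing time): T1 T4 T2 T3.
T1: 0→3, due 5, tardiness 0
T4: 3→7, due 21, tardiness 0
T2: 7→17, due 18, tardiness 0
T3: 17→28, due 11, tardiness 17
Late patients: 1.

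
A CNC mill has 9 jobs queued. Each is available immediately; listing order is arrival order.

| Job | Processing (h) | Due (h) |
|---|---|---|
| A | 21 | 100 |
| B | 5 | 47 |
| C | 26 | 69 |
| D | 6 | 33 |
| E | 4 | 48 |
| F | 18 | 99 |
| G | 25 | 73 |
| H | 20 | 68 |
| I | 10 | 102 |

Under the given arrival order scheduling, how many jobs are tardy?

FIFO (arrival order): A B C D E F G H I.
A: 0→21, due 100, tardiness 0
B: 21→26, due 47, tardiness 0
C: 26→52, due 69, tardiness 0
D: 52→58, due 33, tardiness 25
E: 58→62, due 48, tardiness 14
F: 62→80, due 99, tardiness 0
G: 80→105, due 73, tardiness 32
H: 105→125, due 68, tardiness 57
I: 125→135, due 102, tardiness 33
Late jobs: 5.

5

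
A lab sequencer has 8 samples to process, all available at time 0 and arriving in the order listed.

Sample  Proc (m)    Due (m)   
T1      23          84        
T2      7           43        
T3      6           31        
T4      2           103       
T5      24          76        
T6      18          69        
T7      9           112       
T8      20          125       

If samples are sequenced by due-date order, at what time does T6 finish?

EDD (increasing due date): T3 T2 T6 T5 T1 T4 T7 T8.
T3: 0→6
T2: 6→13
T6: 13→31

31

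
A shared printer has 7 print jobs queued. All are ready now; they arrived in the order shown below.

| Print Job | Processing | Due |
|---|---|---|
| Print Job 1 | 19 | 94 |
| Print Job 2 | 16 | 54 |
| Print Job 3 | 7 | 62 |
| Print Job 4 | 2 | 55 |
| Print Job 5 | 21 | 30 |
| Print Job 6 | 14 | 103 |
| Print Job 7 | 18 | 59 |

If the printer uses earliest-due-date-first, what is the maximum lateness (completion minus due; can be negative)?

EDD (increasing due date): Print Job 5 Print Job 2 Print Job 4 Print Job 7 Print Job 3 Print Job 1 Print Job 6.
Print Job 5: 0→21, due 30, lateness -9
Print Job 2: 21→37, due 54, lateness -17
Print Job 4: 37→39, due 55, lateness -16
Print Job 7: 39→57, due 59, lateness -2
Print Job 3: 57→64, due 62, lateness 2
Print Job 1: 64→83, due 94, lateness -11
Print Job 6: 83→97, due 103, lateness -6
Maximum = 2.

2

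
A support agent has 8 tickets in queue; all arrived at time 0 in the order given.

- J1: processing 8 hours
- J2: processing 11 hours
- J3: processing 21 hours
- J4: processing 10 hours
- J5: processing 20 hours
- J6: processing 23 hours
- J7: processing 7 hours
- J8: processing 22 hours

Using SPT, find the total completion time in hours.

437

SPT (increasing processing time): J7 J1 J4 J2 J5 J3 J8 J6.
J7: 0→7
J1: 7→15
J4: 15→25
J2: 25→36
J5: 36→56
J3: 56→77
J8: 77→99
J6: 99→122
Sum = 7+15+25+36+56+77+99+122 = 437.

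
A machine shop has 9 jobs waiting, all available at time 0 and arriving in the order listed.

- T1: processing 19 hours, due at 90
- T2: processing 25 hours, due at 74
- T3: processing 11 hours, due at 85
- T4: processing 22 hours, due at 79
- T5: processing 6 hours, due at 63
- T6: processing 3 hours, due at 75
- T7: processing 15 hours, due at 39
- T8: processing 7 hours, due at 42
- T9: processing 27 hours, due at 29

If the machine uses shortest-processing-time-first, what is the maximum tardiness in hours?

106

SPT (increasing processing time): T6 T5 T8 T3 T7 T1 T4 T2 T9.
T6: 0→3, due 75, tardiness 0
T5: 3→9, due 63, tardiness 0
T8: 9→16, due 42, tardiness 0
T3: 16→27, due 85, tardiness 0
T7: 27→42, due 39, tardiness 3
T1: 42→61, due 90, tardiness 0
T4: 61→83, due 79, tardiness 4
T2: 83→108, due 74, tardiness 34
T9: 108→135, due 29, tardiness 106
Maximum = 106.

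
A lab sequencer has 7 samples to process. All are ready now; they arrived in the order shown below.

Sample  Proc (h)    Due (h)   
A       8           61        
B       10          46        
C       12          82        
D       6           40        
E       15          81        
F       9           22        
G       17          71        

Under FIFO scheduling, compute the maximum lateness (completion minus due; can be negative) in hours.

38

FIFO (arrival order): A B C D E F G.
A: 0→8, due 61, lateness -53
B: 8→18, due 46, lateness -28
C: 18→30, due 82, lateness -52
D: 30→36, due 40, lateness -4
E: 36→51, due 81, lateness -30
F: 51→60, due 22, lateness 38
G: 60→77, due 71, lateness 6
Maximum = 38.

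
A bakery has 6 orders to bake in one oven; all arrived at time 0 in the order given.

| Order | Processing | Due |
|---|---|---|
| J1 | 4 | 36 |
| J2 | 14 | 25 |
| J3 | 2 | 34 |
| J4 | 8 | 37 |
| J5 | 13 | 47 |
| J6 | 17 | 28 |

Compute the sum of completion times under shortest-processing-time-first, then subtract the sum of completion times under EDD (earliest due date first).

-70

SPT (increasing processing time): J3 J1 J4 J5 J2 J6.
J3: 0→2
J1: 2→6
J4: 6→14
J5: 14→27
J2: 27→41
J6: 41→58
Sum = 2+6+14+27+41+58 = 148.
EDD (increasing due date): J2 J6 J3 J1 J4 J5.
J2: 0→14
J6: 14→31
J3: 31→33
J1: 33→37
J4: 37→45
J5: 45→58
Sum = 14+31+33+37+45+58 = 218.
Difference = 148 − 218 = -70.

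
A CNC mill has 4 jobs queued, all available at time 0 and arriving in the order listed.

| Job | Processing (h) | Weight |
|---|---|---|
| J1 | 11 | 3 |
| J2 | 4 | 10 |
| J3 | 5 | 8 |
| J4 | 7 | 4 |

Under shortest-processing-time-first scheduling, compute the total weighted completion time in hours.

257

SPT (increasing processing time): J2 J3 J4 J1.
J2: finishes 4, weight 10, w·C = 40
J3: finishes 9, weight 8, w·C = 72
J4: finishes 16, weight 4, w·C = 64
J1: finishes 27, weight 3, w·C = 81
Sum = 40+72+64+81 = 257.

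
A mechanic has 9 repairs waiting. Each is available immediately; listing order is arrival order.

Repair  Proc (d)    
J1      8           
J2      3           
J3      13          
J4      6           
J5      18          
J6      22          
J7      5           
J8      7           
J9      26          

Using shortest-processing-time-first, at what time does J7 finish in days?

SPT (increasing processing time): J2 J7 J4 J8 J1 J3 J5 J6 J9.
J2: 0→3
J7: 3→8

8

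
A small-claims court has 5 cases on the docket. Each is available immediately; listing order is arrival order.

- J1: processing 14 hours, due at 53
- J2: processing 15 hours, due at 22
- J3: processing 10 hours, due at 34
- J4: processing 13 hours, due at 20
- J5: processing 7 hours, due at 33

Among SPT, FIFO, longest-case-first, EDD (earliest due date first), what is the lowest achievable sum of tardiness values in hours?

25

SPT (increasing processing time): J5 J3 J4 J1 J2.
J5: 0→7, due 33, tardiness 0
J3: 7→17, due 34, tardiness 0
J4: 17→30, due 20, tardiness 10
J1: 30→44, due 53, tardiness 0
J2: 44→59, due 22, tardiness 37
Sum = 0+0+10+0+37 = 47.
FIFO (arrival order): J1 J2 J3 J4 J5.
J1: 0→14, due 53, tardiness 0
J2: 14→29, due 22, tardiness 7
J3: 29→39, due 34, tardiness 5
J4: 39→52, due 20, tardiness 32
J5: 52→59, due 33, tardiness 26
Sum = 0+7+5+32+26 = 70.
LPT (decreasing processing time): J2 J1 J4 J3 J5.
J2: 0→15, due 22, tardiness 0
J1: 15→29, due 53, tardiness 0
J4: 29→42, due 20, tardiness 22
J3: 42→52, due 34, tardiness 18
J5: 52→59, due 33, tardiness 26
Sum = 0+0+22+18+26 = 66.
EDD (increasing due date): J4 J2 J5 J3 J1.
J4: 0→13, due 20, tardiness 0
J2: 13→28, due 22, tardiness 6
J5: 28→35, due 33, tardiness 2
J3: 35→45, due 34, tardiness 11
J1: 45→59, due 53, tardiness 6
Sum = 0+6+2+11+6 = 25.
SPT 47, FIFO 70, LPT 66, EDD 25 → minimum 25.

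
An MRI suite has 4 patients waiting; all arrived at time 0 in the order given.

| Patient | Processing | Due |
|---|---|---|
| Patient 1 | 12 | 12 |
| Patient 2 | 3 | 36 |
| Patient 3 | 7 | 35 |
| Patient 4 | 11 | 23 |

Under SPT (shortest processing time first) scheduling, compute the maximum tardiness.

21

SPT (increasing processing time): Patient 2 Patient 3 Patient 4 Patient 1.
Patient 2: 0→3, due 36, tardiness 0
Patient 3: 3→10, due 35, tardiness 0
Patient 4: 10→21, due 23, tardiness 0
Patient 1: 21→33, due 12, tardiness 21
Maximum = 21.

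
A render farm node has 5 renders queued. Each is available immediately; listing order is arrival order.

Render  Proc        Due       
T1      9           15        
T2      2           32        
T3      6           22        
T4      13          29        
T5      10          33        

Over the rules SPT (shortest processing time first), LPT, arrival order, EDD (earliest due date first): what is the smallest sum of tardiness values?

SPT (increasing processing time): T2 T3 T1 T5 T4.
T2: 0→2, due 32, tardiness 0
T3: 2→8, due 22, tardiness 0
T1: 8→17, due 15, tardiness 2
T5: 17→27, due 33, tardiness 0
T4: 27→40, due 29, tardiness 11
Sum = 0+0+2+0+11 = 13.
LPT (decreasing processing time): T4 T5 T1 T3 T2.
T4: 0→13, due 29, tardiness 0
T5: 13→23, due 33, tardiness 0
T1: 23→32, due 15, tardiness 17
T3: 32→38, due 22, tardiness 16
T2: 38→40, due 32, tardiness 8
Sum = 0+0+17+16+8 = 41.
FIFO (arrival order): T1 T2 T3 T4 T5.
T1: 0→9, due 15, tardiness 0
T2: 9→11, due 32, tardiness 0
T3: 11→17, due 22, tardiness 0
T4: 17→30, due 29, tardiness 1
T5: 30→40, due 33, tardiness 7
Sum = 0+0+0+1+7 = 8.
EDD (increasing due date): T1 T3 T4 T2 T5.
T1: 0→9, due 15, tardiness 0
T3: 9→15, due 22, tardiness 0
T4: 15→28, due 29, tardiness 0
T2: 28→30, due 32, tardiness 0
T5: 30→40, due 33, tardiness 7
Sum = 0+0+0+0+7 = 7.
SPT 13, LPT 41, FIFO 8, EDD 7 → minimum 7.

7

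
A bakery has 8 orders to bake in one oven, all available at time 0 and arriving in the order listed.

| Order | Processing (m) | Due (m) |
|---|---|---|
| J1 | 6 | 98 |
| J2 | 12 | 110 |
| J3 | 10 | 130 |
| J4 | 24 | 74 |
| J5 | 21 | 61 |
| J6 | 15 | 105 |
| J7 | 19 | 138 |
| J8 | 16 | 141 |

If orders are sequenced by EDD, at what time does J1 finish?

51

EDD (increasing due date): J5 J4 J1 J6 J2 J3 J7 J8.
J5: 0→21
J4: 21→45
J1: 45→51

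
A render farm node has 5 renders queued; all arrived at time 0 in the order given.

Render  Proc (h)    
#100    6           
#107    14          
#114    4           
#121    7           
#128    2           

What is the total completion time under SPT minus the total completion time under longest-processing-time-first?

SPT (increasing processing time): #128 #114 #100 #121 #107.
#128: 0→2
#114: 2→6
#100: 6→12
#121: 12→19
#107: 19→33
Sum = 2+6+12+19+33 = 72.
LPT (decreasing processing time): #107 #121 #100 #114 #128.
#107: 0→14
#121: 14→21
#100: 21→27
#114: 27→31
#128: 31→33
Sum = 14+21+27+31+33 = 126.
Difference = 72 − 126 = -54.

-54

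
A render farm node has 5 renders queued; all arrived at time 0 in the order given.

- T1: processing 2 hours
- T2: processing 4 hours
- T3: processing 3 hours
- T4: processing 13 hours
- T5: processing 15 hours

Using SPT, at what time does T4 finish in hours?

SPT (increasing processing time): T1 T3 T2 T4 T5.
T1: 0→2
T3: 2→5
T2: 5→9
T4: 9→22

22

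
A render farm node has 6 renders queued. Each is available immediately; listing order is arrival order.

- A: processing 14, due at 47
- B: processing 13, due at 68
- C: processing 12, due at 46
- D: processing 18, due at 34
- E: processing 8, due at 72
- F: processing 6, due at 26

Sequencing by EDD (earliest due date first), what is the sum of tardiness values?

3

EDD (increasing due date): F D C A B E.
F: 0→6, due 26, tardiness 0
D: 6→24, due 34, tardiness 0
C: 24→36, due 46, tardiness 0
A: 36→50, due 47, tardiness 3
B: 50→63, due 68, tardiness 0
E: 63→71, due 72, tardiness 0
Sum = 0+0+0+3+0+0 = 3.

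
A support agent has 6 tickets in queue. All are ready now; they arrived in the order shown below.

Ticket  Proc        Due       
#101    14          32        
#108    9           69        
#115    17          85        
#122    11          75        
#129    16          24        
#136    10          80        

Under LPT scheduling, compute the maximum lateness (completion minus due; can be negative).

15

LPT (decreasing processing time): #115 #129 #101 #122 #136 #108.
#115: 0→17, due 85, lateness -68
#129: 17→33, due 24, lateness 9
#101: 33→47, due 32, lateness 15
#122: 47→58, due 75, lateness -17
#136: 58→68, due 80, lateness -12
#108: 68→77, due 69, lateness 8
Maximum = 15.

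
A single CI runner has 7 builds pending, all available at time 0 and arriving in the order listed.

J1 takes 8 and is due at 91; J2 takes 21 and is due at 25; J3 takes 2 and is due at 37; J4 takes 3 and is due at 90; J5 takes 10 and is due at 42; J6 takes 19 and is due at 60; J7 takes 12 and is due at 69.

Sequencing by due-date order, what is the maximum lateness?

EDD (increasing due date): J2 J3 J5 J6 J7 J4 J1.
J2: 0→21, due 25, lateness -4
J3: 21→23, due 37, lateness -14
J5: 23→33, due 42, lateness -9
J6: 33→52, due 60, lateness -8
J7: 52→64, due 69, lateness -5
J4: 64→67, due 90, lateness -23
J1: 67→75, due 91, lateness -16
Maximum = -4.

-4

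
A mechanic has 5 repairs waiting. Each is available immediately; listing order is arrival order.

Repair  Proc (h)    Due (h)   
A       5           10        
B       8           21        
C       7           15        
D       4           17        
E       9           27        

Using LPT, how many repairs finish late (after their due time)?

3

LPT (decreasing processing time): E B C A D.
E: 0→9, due 27, tardiness 0
B: 9→17, due 21, tardiness 0
C: 17→24, due 15, tardiness 9
A: 24→29, due 10, tardiness 19
D: 29→33, due 17, tardiness 16
Late repairs: 3.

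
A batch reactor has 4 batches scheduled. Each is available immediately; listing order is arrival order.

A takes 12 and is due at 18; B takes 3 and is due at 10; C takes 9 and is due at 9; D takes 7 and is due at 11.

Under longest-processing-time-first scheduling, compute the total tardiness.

LPT (decreasing processing time): A C D B.
A: 0→12, due 18, tardiness 0
C: 12→21, due 9, tardiness 12
D: 21→28, due 11, tardiness 17
B: 28→31, due 10, tardiness 21
Sum = 0+12+17+21 = 50.

50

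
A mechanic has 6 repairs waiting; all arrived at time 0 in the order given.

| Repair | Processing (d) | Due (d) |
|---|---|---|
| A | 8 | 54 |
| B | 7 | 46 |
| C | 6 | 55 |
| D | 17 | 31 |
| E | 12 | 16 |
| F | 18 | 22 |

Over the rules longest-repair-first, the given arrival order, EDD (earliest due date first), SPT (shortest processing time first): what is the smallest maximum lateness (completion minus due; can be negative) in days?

LPT (decreasing processing time): F D E A B C.
F: 0→18, due 22, lateness -4
D: 18→35, due 31, lateness 4
E: 35→47, due 16, lateness 31
A: 47→55, due 54, lateness 1
B: 55→62, due 46, lateness 16
C: 62→68, due 55, lateness 13
Maximum = 31.
FIFO (arrival order): A B C D E F.
A: 0→8, due 54, lateness -46
B: 8→15, due 46, lateness -31
C: 15→21, due 55, lateness -34
D: 21→38, due 31, lateness 7
E: 38→50, due 16, lateness 34
F: 50→68, due 22, lateness 46
Maximum = 46.
EDD (increasing due date): E F D B A C.
E: 0→12, due 16, lateness -4
F: 12→30, due 22, lateness 8
D: 30→47, due 31, lateness 16
B: 47→54, due 46, lateness 8
A: 54→62, due 54, lateness 8
C: 62→68, due 55, lateness 13
Maximum = 16.
SPT (increasing processing time): C B A E D F.
C: 0→6, due 55, lateness -49
B: 6→13, due 46, lateness -33
A: 13→21, due 54, lateness -33
E: 21→33, due 16, lateness 17
D: 33→50, due 31, lateness 19
F: 50→68, due 22, lateness 46
Maximum = 46.
LPT 31, FIFO 46, EDD 16, SPT 46 → minimum 16.

16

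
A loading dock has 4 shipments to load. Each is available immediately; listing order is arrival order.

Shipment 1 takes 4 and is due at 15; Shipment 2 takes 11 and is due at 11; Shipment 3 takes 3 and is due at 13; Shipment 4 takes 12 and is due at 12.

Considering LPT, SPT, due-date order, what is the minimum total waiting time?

28

LPT (decreasing processing time): Shipment 4 Shipment 2 Shipment 1 Shipment 3.
Shipment 4: waits 0, runs 0→12
Shipment 2: waits 12, runs 12→23
Shipment 1: waits 23, runs 23→27
Shipment 3: waits 27, runs 27→30
Sum = 0+12+23+27 = 62.
SPT (increasing processing time): Shipment 3 Shipment 1 Shipment 2 Shipment 4.
Shipment 3: waits 0, runs 0→3
Shipment 1: waits 3, runs 3→7
Shipment 2: waits 7, runs 7→18
Shipment 4: waits 18, runs 18→30
Sum = 0+3+7+18 = 28.
EDD (increasing due date): Shipment 2 Shipment 4 Shipment 3 Shipment 1.
Shipment 2: waits 0, runs 0→11
Shipment 4: waits 11, runs 11→23
Shipment 3: waits 23, runs 23→26
Shipment 1: waits 26, runs 26→30
Sum = 0+11+23+26 = 60.
LPT 62, SPT 28, EDD 60 → minimum 28.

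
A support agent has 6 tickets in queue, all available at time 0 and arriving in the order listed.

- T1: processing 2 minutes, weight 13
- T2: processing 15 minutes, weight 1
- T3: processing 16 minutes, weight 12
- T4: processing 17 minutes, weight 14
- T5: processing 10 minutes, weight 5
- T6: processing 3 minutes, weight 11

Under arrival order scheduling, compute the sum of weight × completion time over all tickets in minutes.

2132

FIFO (arrival order): T1 T2 T3 T4 T5 T6.
T1: finishes 2, weight 13, w·C = 26
T2: finishes 17, weight 1, w·C = 17
T3: finishes 33, weight 12, w·C = 396
T4: finishes 50, weight 14, w·C = 700
T5: finishes 60, weight 5, w·C = 300
T6: finishes 63, weight 11, w·C = 693
Sum = 26+17+396+700+300+693 = 2132.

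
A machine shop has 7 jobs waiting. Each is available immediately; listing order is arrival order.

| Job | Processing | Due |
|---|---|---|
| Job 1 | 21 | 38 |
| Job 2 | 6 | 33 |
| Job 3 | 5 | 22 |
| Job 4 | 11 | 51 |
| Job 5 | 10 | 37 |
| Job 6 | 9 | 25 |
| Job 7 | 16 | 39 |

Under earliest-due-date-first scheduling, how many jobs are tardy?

3

EDD (increasing due date): Job 3 Job 6 Job 2 Job 5 Job 1 Job 7 Job 4.
Job 3: 0→5, due 22, tardiness 0
Job 6: 5→14, due 25, tardiness 0
Job 2: 14→20, due 33, tardiness 0
Job 5: 20→30, due 37, tardiness 0
Job 1: 30→51, due 38, tardiness 13
Job 7: 51→67, due 39, tardiness 28
Job 4: 67→78, due 51, tardiness 27
Late jobs: 3.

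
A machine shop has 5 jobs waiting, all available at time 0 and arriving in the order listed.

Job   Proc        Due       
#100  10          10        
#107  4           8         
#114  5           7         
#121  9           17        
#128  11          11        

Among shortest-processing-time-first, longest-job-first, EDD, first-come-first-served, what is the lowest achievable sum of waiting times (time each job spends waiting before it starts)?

SPT (increasing processing time): #107 #114 #121 #100 #128.
#107: waits 0, runs 0→4
#114: waits 4, runs 4→9
#121: waits 9, runs 9→18
#100: waits 18, runs 18→28
#128: waits 28, runs 28→39
Sum = 0+4+9+18+28 = 59.
LPT (decreasing processing time): #128 #100 #121 #114 #107.
#128: waits 0, runs 0→11
#100: waits 11, runs 11→21
#121: waits 21, runs 21→30
#114: waits 30, runs 30→35
#107: waits 35, runs 35→39
Sum = 0+11+21+30+35 = 97.
EDD (increasing due date): #114 #107 #100 #128 #121.
#114: waits 0, runs 0→5
#107: waits 5, runs 5→9
#100: waits 9, runs 9→19
#128: waits 19, runs 19→30
#121: waits 30, runs 30→39
Sum = 0+5+9+19+30 = 63.
FIFO (arrival order): #100 #107 #114 #121 #128.
#100: waits 0, runs 0→10
#107: waits 10, runs 10→14
#114: waits 14, runs 14→19
#121: waits 19, runs 19→28
#128: waits 28, runs 28→39
Sum = 0+10+14+19+28 = 71.
SPT 59, LPT 97, EDD 63, FIFO 71 → minimum 59.

59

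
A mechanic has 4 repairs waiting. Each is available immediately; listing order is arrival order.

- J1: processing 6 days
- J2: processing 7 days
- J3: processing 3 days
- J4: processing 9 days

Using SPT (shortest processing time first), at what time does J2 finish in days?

16

SPT (increasing processing time): J3 J1 J2 J4.
J3: 0→3
J1: 3→9
J2: 9→16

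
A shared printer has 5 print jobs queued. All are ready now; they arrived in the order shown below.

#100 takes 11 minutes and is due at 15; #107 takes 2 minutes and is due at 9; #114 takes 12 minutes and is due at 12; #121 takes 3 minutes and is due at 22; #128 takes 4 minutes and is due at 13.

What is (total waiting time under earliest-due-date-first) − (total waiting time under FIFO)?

EDD (increasing due date): #107 #114 #128 #100 #121.
#107: waits 0, runs 0→2
#114: waits 2, runs 2→14
#128: waits 14, runs 14→18
#100: waits 18, runs 18→29
#121: waits 29, runs 29→32
Sum = 0+2+14+18+29 = 63.
FIFO (arrival order): #100 #107 #114 #121 #128.
#100: waits 0, runs 0→11
#107: waits 11, runs 11→13
#114: waits 13, runs 13→25
#121: waits 25, runs 25→28
#128: waits 28, runs 28→32
Sum = 0+11+13+25+28 = 77.
Difference = 63 − 77 = -14.

-14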